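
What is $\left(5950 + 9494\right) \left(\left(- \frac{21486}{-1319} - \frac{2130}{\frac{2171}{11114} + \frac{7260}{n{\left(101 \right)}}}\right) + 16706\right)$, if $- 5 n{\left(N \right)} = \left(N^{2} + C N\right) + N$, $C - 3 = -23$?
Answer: $\frac{67648827137006063520}{254209536491} \approx 2.6611 \cdot 10^{8}$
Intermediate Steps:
$C = -20$ ($C = 3 - 23 = -20$)
$n{\left(N \right)} = - \frac{N^{2}}{5} + \frac{19 N}{5}$ ($n{\left(N \right)} = - \frac{\left(N^{2} - 20 N\right) + N}{5} = - \frac{N^{2} - 19 N}{5} = - \frac{N^{2}}{5} + \frac{19 N}{5}$)
$\left(5950 + 9494\right) \left(\left(- \frac{21486}{-1319} - \frac{2130}{\frac{2171}{11114} + \frac{7260}{n{\left(101 \right)}}}\right) + 16706\right) = \left(5950 + 9494\right) \left(\left(- \frac{21486}{-1319} - \frac{2130}{\frac{2171}{11114} + \frac{7260}{\frac{1}{5} \cdot 101 \left(19 - 101\right)}}\right) + 16706\right) = 15444 \left(\left(\left(-21486\right) \left(- \frac{1}{1319}\right) - \frac{2130}{2171 \cdot \frac{1}{11114} + \frac{7260}{\frac{1}{5} \cdot 101 \left(19 - 101\right)}}\right) + 16706\right) = 15444 \left(\left(\frac{21486}{1319} - \frac{2130}{\frac{2171}{11114} + \frac{7260}{\frac{1}{5} \cdot 101 \left(-82\right)}}\right) + 16706\right) = 15444 \left(\left(\frac{21486}{1319} - \frac{2130}{\frac{2171}{11114} + \frac{7260}{- \frac{8282}{5}}}\right) + 16706\right) = 15444 \left(\left(\frac{21486}{1319} - \frac{2130}{\frac{2171}{11114} + 7260 \left(- \frac{5}{8282}\right)}\right) + 16706\right) = 15444 \left(\left(\frac{21486}{1319} - \frac{2130}{\frac{2171}{11114} - \frac{18150}{4141}}\right) + 16706\right) = 15444 \left(\left(\frac{21486}{1319} - \frac{2130}{- \frac{192728989}{46023074}}\right) + 16706\right) = 15444 \left(\left(\frac{21486}{1319} - - \frac{98029147620}{192728989}\right) + 16706\right) = 15444 \left(\left(\frac{21486}{1319} + \frac{98029147620}{192728989}\right) + 16706\right) = 15444 \left(\frac{133441420768434}{254209536491} + 16706\right) = 15444 \cdot \frac{4380265937387080}{254209536491} = \frac{67648827137006063520}{254209536491}$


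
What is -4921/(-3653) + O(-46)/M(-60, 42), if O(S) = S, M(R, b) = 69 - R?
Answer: 466771/471237 ≈ 0.99052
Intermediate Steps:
-4921/(-3653) + O(-46)/M(-60, 42) = -4921/(-3653) - 46/(69 - 1*(-60)) = -4921*(-1/3653) - 46/(69 + 60) = 4921/3653 - 46/129 = 466771/471237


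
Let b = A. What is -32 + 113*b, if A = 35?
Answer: 3923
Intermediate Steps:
b = 35
-32 + 113*b = -32 + 113*35 = -32 + 3955 = 3923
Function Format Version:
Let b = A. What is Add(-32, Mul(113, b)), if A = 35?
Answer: 3923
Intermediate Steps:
b = 35
Add(-32, Mul(113, b)) = Add(-32, Mul(113, 35)) = Add(-32, 3955) = 3923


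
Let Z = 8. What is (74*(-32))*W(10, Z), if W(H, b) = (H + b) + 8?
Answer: -61568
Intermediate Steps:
W(H, b) = 8 + H + b
(74*(-32))*W(10, Z) = (74*(-32))*(8 + 10 + 8) = -2368*26 = -61568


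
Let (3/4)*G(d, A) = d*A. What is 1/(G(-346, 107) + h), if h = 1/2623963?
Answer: -7871889/388577432741 ≈ -2.0258e-5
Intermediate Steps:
G(d, A) = 4*A*d/3 (G(d, A) = 4*(d*A)/3 = 4*(A*d)/3 = 4*A*d/3)
h = 1/2623963 ≈ 3.8110e-7
1/(G(-346, 107) + h) = 1/((4/3)*107*(-346) + 1/2623963) = 1/(-148088/3 + 1/2623963) = 1/(-388577432741/7871889) = -7871889/388577432741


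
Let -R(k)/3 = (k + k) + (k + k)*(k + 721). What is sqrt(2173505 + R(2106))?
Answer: I*sqrt(33561103) ≈ 5793.2*I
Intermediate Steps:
R(k) = -6*k - 6*k*(721 + k) (R(k) = -3*((k + k) + (k + k)*(k + 721)) = -3*(2*k + (2*k)*(721 + k)) = -3*(2*k + 2*k*(721 + k)) = -6*k - 6*k*(721 + k))
sqrt(2173505 + R(2106)) = sqrt(2173505 - 6*2106*(722 + 2106)) = sqrt(2173505 - 6*2106*2828) = sqrt(2173505 - 35734608) = sqrt(-33561103) = I*sqrt(33561103)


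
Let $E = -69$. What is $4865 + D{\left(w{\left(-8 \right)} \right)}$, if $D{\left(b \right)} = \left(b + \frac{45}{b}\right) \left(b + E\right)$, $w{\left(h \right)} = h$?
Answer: $\frac{47313}{8} \approx 5914.1$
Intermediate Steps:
$D{\left(b \right)} = \left(-69 + b\right) \left(b + \frac{45}{b}\right)$ ($D{\left(b \right)} = \left(b + \frac{45}{b}\right) \left(b - 69\right) = \left(b + \frac{45}{b}\right) \left(-69 + b\right) = \left(-69 + b\right) \left(b + \frac{45}{b}\right)$)
$4865 + D{\left(w{\left(-8 \right)} \right)} = 4865 + \left(45 + \left(-8\right)^{2} - \frac{3105}{-8} - -552\right) = 4865 + \left(45 + 64 - - \frac{3105}{8} + 552\right) = 4865 + \left(45 + 64 + \frac{3105}{8} + 552\right) = 4865 + \frac{8393}{8} = \frac{47313}{8}$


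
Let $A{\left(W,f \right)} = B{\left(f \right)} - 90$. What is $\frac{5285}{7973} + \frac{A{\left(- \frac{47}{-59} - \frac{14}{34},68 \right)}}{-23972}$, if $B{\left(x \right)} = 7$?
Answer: $\frac{18193397}{27304108} \approx 0.66632$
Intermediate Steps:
$A{\left(W,f \right)} = -83$ ($A{\left(W,f \right)} = 7 - 90 = -83$)
$\frac{5285}{7973} + \frac{A{\left(- \frac{47}{-59} - \frac{14}{34},68 \right)}}{-23972} = \frac{5285}{7973} - \frac{83}{-23972} = 5285 \cdot \frac{1}{7973} - - \frac{83}{23972} = \frac{755}{1139} + \frac{83}{23972} = \frac{18193397}{27304108}$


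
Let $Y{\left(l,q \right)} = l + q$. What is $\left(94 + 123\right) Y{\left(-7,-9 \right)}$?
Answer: $-3472$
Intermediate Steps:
$\left(94 + 123\right) Y{\left(-7,-9 \right)} = \left(94 + 123\right) \left(-7 - 9\right) = 217 \left(-16\right) = -3472$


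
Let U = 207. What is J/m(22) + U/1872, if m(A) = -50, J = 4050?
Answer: -16825/208 ≈ -80.889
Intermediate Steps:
J/m(22) + U/1872 = 4050/(-50) + 207/1872 = 4050*(-1/50) + 207*(1/1872) = -81 + 23/208 = -16825/208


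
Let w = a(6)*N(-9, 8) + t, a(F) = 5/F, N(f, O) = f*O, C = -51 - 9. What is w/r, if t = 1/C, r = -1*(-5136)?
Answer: -3601/308160 ≈ -0.011685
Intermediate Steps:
C = -60
N(f, O) = O*f
r = 5136
t = -1/60 (t = 1/(-60) = -1/60 ≈ -0.016667)
w = -3601/60 (w = (5/6)*(8*(-9)) - 1/60 = (5*(⅙))*(-72) - 1/60 = (⅚)*(-72) - 1/60 = -60 - 1/60 = -3601/60 ≈ -60.017)
w/r = -3601/60/5136 = -3601/60*1/5136 = -3601/308160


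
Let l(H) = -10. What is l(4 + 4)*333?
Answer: -3330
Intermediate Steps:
l(4 + 4)*333 = -10*333 = -3330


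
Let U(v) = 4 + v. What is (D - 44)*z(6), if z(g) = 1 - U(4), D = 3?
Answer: 287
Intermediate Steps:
z(g) = -7 (z(g) = 1 - (4 + 4) = 1 - 1*8 = 1 - 8 = -7)
(D - 44)*z(6) = (3 - 44)*(-7) = -41*(-7) = 287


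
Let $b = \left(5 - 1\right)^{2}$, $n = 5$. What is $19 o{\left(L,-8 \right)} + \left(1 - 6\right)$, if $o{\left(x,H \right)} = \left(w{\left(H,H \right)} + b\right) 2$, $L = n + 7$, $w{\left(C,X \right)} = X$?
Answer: $299$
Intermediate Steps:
$b = 16$ ($b = 4^{2} = 16$)
$L = 12$ ($L = 5 + 7 = 12$)
$o{\left(x,H \right)} = 32 + 2 H$ ($o{\left(x,H \right)} = \left(H + 16\right) 2 = \left(16 + H\right) 2 = 32 + 2 H$)
$19 o{\left(L,-8 \right)} + \left(1 - 6\right) = 19 \left(32 + 2 \left(-8\right)\right) + \left(1 - 6\right) = 19 \left(32 - 16\right) + \left(1 - 6\right) = 19 \cdot 16 - 5 = 304 - 5 = 299$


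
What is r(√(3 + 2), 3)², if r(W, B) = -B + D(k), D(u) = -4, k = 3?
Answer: 49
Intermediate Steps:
r(W, B) = -4 - B (r(W, B) = -B - 4 = -4 - B)
r(√(3 + 2), 3)² = (-4 - 1*3)² = (-4 - 3)² = (-7)² = 49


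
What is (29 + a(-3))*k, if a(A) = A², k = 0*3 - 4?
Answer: -152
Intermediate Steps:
k = -4 (k = 0 - 4 = -4)
(29 + a(-3))*k = (29 + (-3)²)*(-4) = (29 + 9)*(-4) = 38*(-4) = -152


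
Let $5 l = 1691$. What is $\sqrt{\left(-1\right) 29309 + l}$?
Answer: $\frac{i \sqrt{724270}}{5} \approx 170.21 i$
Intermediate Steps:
$l = \frac{1691}{5}$ ($l = \frac{1}{5} \cdot 1691 = \frac{1691}{5} \approx 338.2$)
$\sqrt{\left(-1\right) 29309 + l} = \sqrt{\left(-1\right) 29309 + \frac{1691}{5}} = \sqrt{-29309 + \frac{1691}{5}} = \sqrt{- \frac{144854}{5}} = \frac{i \sqrt{724270}}{5}$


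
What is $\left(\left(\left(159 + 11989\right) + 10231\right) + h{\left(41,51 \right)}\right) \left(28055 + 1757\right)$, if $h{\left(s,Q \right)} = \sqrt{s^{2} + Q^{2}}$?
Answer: $667162748 + 29812 \sqrt{4282} \approx 6.6911 \cdot 10^{8}$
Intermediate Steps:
$h{\left(s,Q \right)} = \sqrt{Q^{2} + s^{2}}$
$\left(\left(\left(159 + 11989\right) + 10231\right) + h{\left(41,51 \right)}\right) \left(28055 + 1757\right) = \left(\left(\left(159 + 11989\right) + 10231\right) + \sqrt{51^{2} + 41^{2}}\right) \left(28055 + 1757\right) = \left(\left(12148 + 10231\right) + \sqrt{2601 + 1681}\right) 29812 = \left(22379 + \sqrt{4282}\right) 29812 = 667162748 + 29812 \sqrt{4282}$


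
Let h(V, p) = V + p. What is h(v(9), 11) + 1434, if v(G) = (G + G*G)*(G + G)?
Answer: 3065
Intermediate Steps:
v(G) = 2*G*(G + G²) (v(G) = (G + G²)*(2*G) = 2*G*(G + G²))
h(v(9), 11) + 1434 = (2*9²*(1 + 9) + 11) + 1434 = (2*81*10 + 11) + 1434 = (1620 + 11) + 1434 = 1631 + 1434 = 3065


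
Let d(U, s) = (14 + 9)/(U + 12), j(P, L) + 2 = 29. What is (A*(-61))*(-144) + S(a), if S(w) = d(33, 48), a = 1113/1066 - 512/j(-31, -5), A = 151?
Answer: 59687303/45 ≈ 1.3264e+6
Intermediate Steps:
j(P, L) = 27 (j(P, L) = -2 + 29 = 27)
d(U, s) = 23/(12 + U)
a = -515741/28782 (a = 1113/1066 - 512/27 = -515741/28782 ≈ -17.919)
S(w) = 23/45 (S(w) = 23/(12 + 33) = 23/45)
(A*(-61))*(-144) + S(a) = (151*(-61))*(-144) + 23/45 = -9211*(-144) + 23/45 = 1326384 + 23/45 = 59687303/45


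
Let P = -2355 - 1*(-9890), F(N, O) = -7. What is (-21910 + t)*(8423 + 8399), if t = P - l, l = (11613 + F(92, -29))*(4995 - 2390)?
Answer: -508831940110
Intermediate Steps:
P = 7535 (P = -2355 + 9890 = 7535)
l = 30233630 (l = (11613 - 7)*(4995 - 2390) = 11606*2605 = 30233630)
t = -30226095 (t = 7535 - 1*30233630 = 7535 - 30233630 = -30226095)
(-21910 + t)*(8423 + 8399) = (-21910 - 30226095)*(8423 + 8399) = -30248005*16822 = -508831940110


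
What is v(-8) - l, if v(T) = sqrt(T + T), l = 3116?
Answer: -3116 + 4*I ≈ -3116.0 + 4.0*I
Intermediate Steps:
v(T) = sqrt(2)*sqrt(T) (v(T) = sqrt(2*T) = sqrt(2)*sqrt(T))
v(-8) - l = sqrt(2)*sqrt(-8) - 1*3116 = sqrt(2)*(2*I*sqrt(2)) - 3116 = 4*I - 3116 = -3116 + 4*I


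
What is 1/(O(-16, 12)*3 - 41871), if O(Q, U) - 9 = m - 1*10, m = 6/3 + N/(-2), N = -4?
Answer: -1/41862 ≈ -2.3888e-5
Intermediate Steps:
m = 4 (m = 6/3 - 4/(-2) = 6*(⅓) - 4*(-½) = 2 + 2 = 4)
O(Q, U) = 3 (O(Q, U) = 9 + (4 - 1*10) = 9 + (4 - 10) = 9 - 6 = 3)
1/(O(-16, 12)*3 - 41871) = 1/(3*3 - 41871) = 1/(9 - 41871) = 1/(-41862) = -1/41862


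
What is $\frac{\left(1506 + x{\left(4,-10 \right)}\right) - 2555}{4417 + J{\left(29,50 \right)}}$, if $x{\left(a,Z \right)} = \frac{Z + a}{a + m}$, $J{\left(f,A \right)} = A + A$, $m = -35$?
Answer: $- \frac{32513}{140027} \approx -0.23219$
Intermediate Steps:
$J{\left(f,A \right)} = 2 A$
$x{\left(a,Z \right)} = \frac{Z + a}{-35 + a}$ ($x{\left(a,Z \right)} = \frac{Z + a}{a - 35} = \frac{Z + a}{-35 + a}$)
$\frac{\left(1506 + x{\left(4,-10 \right)}\right) - 2555}{4417 + J{\left(29,50 \right)}} = \frac{\left(1506 + \frac{-10 + 4}{-35 + 4}\right) - 2555}{4417 + 2 \cdot 50} = \frac{\left(1506 + \frac{1}{-31} \left(-6\right)\right) - 2555}{4417 + 100} = \frac{\left(1506 - - \frac{6}{31}\right) - 2555}{4517} = \left(\left(1506 + \frac{6}{31}\right) - 2555\right) \frac{1}{4517} = \left(\frac{46692}{31} - 2555\right) \frac{1}{4517} = \left(- \frac{32513}{31}\right) \frac{1}{4517} = - \frac{32513}{140027}$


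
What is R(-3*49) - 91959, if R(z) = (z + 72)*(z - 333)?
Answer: -55959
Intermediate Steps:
R(z) = (-333 + z)*(72 + z) (R(z) = (72 + z)*(-333 + z) = (-333 + z)*(72 + z))
R(-3*49) - 91959 = (-23976 + (-3*49)**2 - (-783)*49) - 91959 = (-23976 + (-147)**2 - 261*(-147)) - 91959 = (-23976 + 21609 + 38367) - 91959 = 36000 - 91959 = -55959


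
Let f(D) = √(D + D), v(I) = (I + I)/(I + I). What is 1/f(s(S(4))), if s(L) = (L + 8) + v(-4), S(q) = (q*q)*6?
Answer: √210/210 ≈ 0.069007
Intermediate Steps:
v(I) = 1 (v(I) = (2*I)/((2*I)) = (2*I)*(1/(2*I)) = 1)
S(q) = 6*q² (S(q) = q²*6 = 6*q²)
s(L) = 9 + L (s(L) = (L + 8) + 1 = (8 + L) + 1 = 9 + L)
f(D) = √2*√D (f(D) = √(2*D) = √2*√D)
1/f(s(S(4))) = 1/(√2*√(9 + 6*4²)) = 1/(√2*√(9 + 6*16)) = 1/(√2*√(9 + 96)) = 1/(√2*√105) = 1/(√210) = √210/210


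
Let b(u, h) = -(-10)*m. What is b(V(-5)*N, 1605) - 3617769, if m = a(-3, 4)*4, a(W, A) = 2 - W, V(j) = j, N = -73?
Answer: -3617569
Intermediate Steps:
m = 20 (m = (2 - 1*(-3))*4 = (2 + 3)*4 = 5*4 = 20)
b(u, h) = 200 (b(u, h) = -(-10)*20 = -1*(-200) = 200)
b(V(-5)*N, 1605) - 3617769 = 200 - 3617769 = -3617569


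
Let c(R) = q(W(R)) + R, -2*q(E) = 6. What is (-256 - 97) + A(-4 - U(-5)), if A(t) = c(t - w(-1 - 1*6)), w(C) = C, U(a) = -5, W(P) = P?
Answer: -348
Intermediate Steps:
q(E) = -3 (q(E) = -1/2*6 = -3)
c(R) = -3 + R
A(t) = 4 + t (A(t) = -3 + (t - (-1 - 1*6)) = -3 + (t - (-1 - 6)) = -3 + (t - 1*(-7)) = -3 + (t + 7) = -3 + (7 + t) = 4 + t)
(-256 - 97) + A(-4 - U(-5)) = (-256 - 97) + (4 + (-4 - 1*(-5))) = -353 + (4 + (-4 + 5)) = -353 + (4 + 1) = -353 + 5 = -348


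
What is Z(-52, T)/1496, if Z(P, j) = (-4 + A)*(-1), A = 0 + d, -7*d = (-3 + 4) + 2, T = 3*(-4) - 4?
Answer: 31/10472 ≈ 0.0029603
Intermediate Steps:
T = -16 (T = -12 - 4 = -16)
d = -3/7 (d = -((-3 + 4) + 2)/7 = -(1 + 2)/7 = -1/7*3 = -3/7 ≈ -0.42857)
A = -3/7 (A = 0 - 3/7 = -3/7 ≈ -0.42857)
Z(P, j) = 31/7 (Z(P, j) = (-4 - 3/7)*(-1) = -31/7*(-1) = 31/7)
Z(-52, T)/1496 = (31/7)/1496 = (31/7)*(1/1496) = 31/10472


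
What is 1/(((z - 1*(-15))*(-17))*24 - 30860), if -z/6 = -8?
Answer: -1/56564 ≈ -1.7679e-5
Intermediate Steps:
z = 48 (z = -6*(-8) = 48)
1/(((z - 1*(-15))*(-17))*24 - 30860) = 1/(((48 - 1*(-15))*(-17))*24 - 30860) = 1/(((48 + 15)*(-17))*24 - 30860) = 1/((63*(-17))*24 - 30860) = 1/(-1071*24 - 30860) = 1/(-25704 - 30860) = 1/(-56564) = -1/56564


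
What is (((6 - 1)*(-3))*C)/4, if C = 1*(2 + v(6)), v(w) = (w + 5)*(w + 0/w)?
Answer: -255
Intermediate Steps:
v(w) = w*(5 + w) (v(w) = (5 + w)*(w + 0) = (5 + w)*w = w*(5 + w))
C = 68 (C = 1*(2 + 6*(5 + 6)) = 1*(2 + 6*11) = 1*(2 + 66) = 1*68 = 68)
(((6 - 1)*(-3))*C)/4 = (((6 - 1)*(-3))*68)/4 = ((5*(-3))*68)*(1/4) = -15*68*(1/4) = -1020*1/4 = -255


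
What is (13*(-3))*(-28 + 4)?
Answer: 936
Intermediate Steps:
(13*(-3))*(-28 + 4) = -39*(-24) = 936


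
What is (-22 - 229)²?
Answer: 63001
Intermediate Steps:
(-22 - 229)² = (-251)² = 63001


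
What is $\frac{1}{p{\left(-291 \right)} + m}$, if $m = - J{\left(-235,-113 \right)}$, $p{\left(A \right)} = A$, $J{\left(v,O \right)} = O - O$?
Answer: $- \frac{1}{291} \approx -0.0034364$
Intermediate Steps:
$J{\left(v,O \right)} = 0$
$m = 0$ ($m = \left(-1\right) 0 = 0$)
$\frac{1}{p{\left(-291 \right)} + m} = \frac{1}{-291 + 0} = \frac{1}{-291} = - \frac{1}{291}$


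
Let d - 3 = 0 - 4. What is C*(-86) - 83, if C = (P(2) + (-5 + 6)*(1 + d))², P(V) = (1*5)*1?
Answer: -2233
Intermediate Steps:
P(V) = 5 (P(V) = 5*1 = 5)
d = -1 (d = 3 + (0 - 4) = 3 - 4 = -1)
C = 25 (C = (5 + (-5 + 6)*(1 - 1))² = (5 + 1*0)² = (5 + 0)² = 5² = 25)
C*(-86) - 83 = 25*(-86) - 83 = -2150 - 83 = -2233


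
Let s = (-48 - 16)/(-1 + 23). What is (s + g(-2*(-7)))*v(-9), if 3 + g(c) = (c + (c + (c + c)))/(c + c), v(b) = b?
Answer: 387/11 ≈ 35.182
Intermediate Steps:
s = -32/11 (s = -64/22 = -64*1/22 = -32/11 ≈ -2.9091)
g(c) = -1 (g(c) = -3 + (c + (c + (c + c)))/(c + c) = -3 + (c + (c + 2*c))/((2*c)) = -3 + (c + 3*c)*(1/(2*c)) = -3 + (4*c)*(1/(2*c)) = -3 + 2 = -1)
(s + g(-2*(-7)))*v(-9) = (-32/11 - 1)*(-9) = -43/11*(-9) = 387/11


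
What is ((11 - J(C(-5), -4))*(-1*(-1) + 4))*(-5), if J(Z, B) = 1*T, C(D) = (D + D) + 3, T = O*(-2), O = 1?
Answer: -325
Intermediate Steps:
T = -2 (T = 1*(-2) = -2)
C(D) = 3 + 2*D (C(D) = 2*D + 3 = 3 + 2*D)
J(Z, B) = -2 (J(Z, B) = 1*(-2) = -2)
((11 - J(C(-5), -4))*(-1*(-1) + 4))*(-5) = ((11 - 1*(-2))*(-1*(-1) + 4))*(-5) = ((11 + 2)*(1 + 4))*(-5) = (13*5)*(-5) = 65*(-5) = -325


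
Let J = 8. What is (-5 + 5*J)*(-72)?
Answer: -2520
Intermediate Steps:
(-5 + 5*J)*(-72) = (-5 + 5*8)*(-72) = (-5 + 40)*(-72) = 35*(-72) = -2520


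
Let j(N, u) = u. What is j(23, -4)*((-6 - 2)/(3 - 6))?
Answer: -32/3 ≈ -10.667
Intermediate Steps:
j(23, -4)*((-6 - 2)/(3 - 6)) = -4*(-6 - 2)/(3 - 6) = -(-32)/(-3) = -(-32)*(-1)/3 = -4*8/3 = -32/3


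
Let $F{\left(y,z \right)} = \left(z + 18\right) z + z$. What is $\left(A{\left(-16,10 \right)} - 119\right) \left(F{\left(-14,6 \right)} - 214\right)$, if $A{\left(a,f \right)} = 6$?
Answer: $7232$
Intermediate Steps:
$F{\left(y,z \right)} = z + z \left(18 + z\right)$ ($F{\left(y,z \right)} = \left(18 + z\right) z + z = z \left(18 + z\right) + z = z + z \left(18 + z\right)$)
$\left(A{\left(-16,10 \right)} - 119\right) \left(F{\left(-14,6 \right)} - 214\right) = \left(6 - 119\right) \left(6 \left(19 + 6\right) - 214\right) = - 113 \left(6 \cdot 25 - 214\right) = - 113 \left(150 - 214\right) = \left(-113\right) \left(-64\right) = 7232$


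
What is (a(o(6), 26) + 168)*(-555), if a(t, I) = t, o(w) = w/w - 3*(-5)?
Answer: -102120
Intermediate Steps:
o(w) = 16 (o(w) = 1 + 15 = 16)
(a(o(6), 26) + 168)*(-555) = (16 + 168)*(-555) = 184*(-555) = -102120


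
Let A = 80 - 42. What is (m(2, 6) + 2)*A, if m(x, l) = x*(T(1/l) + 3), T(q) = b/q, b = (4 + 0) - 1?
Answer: 1672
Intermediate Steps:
b = 3 (b = 4 - 1 = 3)
T(q) = 3/q
m(x, l) = x*(3 + 3*l) (m(x, l) = x*(3/(1/l) + 3) = x*(3*l + 3) = x*(3 + 3*l))
A = 38
(m(2, 6) + 2)*A = (3*2*(1 + 6) + 2)*38 = (3*2*7 + 2)*38 = (42 + 2)*38 = 44*38 = 1672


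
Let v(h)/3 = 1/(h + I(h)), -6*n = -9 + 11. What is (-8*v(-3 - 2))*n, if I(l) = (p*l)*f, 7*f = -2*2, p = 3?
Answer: 56/25 ≈ 2.2400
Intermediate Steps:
f = -4/7 (f = (-2*2)/7 = (1/7)*(-4) = -4/7 ≈ -0.57143)
I(l) = -12*l/7 (I(l) = (3*l)*(-4/7) = -12*l/7)
n = -1/3 (n = -(-9 + 11)/6 = -1/6*2 = -1/3 ≈ -0.33333)
v(h) = -21/(5*h) (v(h) = 3/(h - 12*h/7) = 3/((-5*h/7)) = 3*(-7/(5*h)) = -21/(5*h))
(-8*v(-3 - 2))*n = -(-168)/(5*(-3 - 2))*(-1/3) = -(-168)/(5*(-5))*(-1/3) = -(-168)*(-1)/(5*5)*(-1/3) = -8*21/25*(-1/3) = -168/25*(-1/3) = 56/25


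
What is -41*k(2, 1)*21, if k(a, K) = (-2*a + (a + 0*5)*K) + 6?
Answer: -3444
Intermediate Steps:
k(a, K) = 6 - 2*a + K*a (k(a, K) = (-2*a + (a + 0)*K) + 6 = (-2*a + a*K) + 6 = (-2*a + K*a) + 6 = 6 - 2*a + K*a)
-41*k(2, 1)*21 = -41*(6 - 2*2 + 1*2)*21 = -41*(6 - 4 + 2)*21 = -41*4*21 = -164*21 = -3444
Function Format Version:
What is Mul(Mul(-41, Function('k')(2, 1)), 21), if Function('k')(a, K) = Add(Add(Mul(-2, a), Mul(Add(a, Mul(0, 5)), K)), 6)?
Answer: -3444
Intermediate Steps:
Function('k')(a, K) = Add(6, Mul(-2, a), Mul(K, a)) (Function('k')(a, K) = Add(Add(Mul(-2, a), Mul(Add(a, 0), K)), 6) = Add(Add(Mul(-2, a), Mul(a, K)), 6) = Add(Add(Mul(-2, a), Mul(K, a)), 6) = Add(6, Mul(-2, a), Mul(K, a)))
Mul(Mul(-41, Function('k')(2, 1)), 21) = Mul(Mul(-41, Add(6, Mul(-2, 2), Mul(1, 2))), 21) = Mul(Mul(-41, Add(6, -4, 2)), 21) = Mul(Mul(-41, 4), 21) = Mul(-164, 21) = -3444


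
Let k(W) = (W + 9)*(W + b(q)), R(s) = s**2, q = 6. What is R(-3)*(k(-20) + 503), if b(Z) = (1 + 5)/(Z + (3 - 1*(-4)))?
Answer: 83997/13 ≈ 6461.3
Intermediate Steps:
b(Z) = 6/(7 + Z) (b(Z) = 6/(Z + (3 + 4)) = 6/(Z + 7) = 6/(7 + Z))
k(W) = (9 + W)*(6/13 + W) (k(W) = (W + 9)*(W + 6/(7 + 6)) = (9 + W)*(W + 6/13) = (9 + W)*(6/13 + W))
R(-3)*(k(-20) + 503) = (-3)**2*((54/13 + (-20)**2 + (123/13)*(-20)) + 503) = 9*((54/13 + 400 - 2460/13) + 503) = 9*(2794/13 + 503) = 9*(9333/13) = 83997/13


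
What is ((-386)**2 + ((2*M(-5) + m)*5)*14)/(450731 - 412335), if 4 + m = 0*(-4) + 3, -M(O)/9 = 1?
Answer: 73833/19198 ≈ 3.8459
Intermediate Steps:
M(O) = -9 (M(O) = -9*1 = -9)
m = -1 (m = -4 + (0*(-4) + 3) = -4 + (0 + 3) = -4 + 3 = -1)
((-386)**2 + ((2*M(-5) + m)*5)*14)/(450731 - 412335) = ((-386)**2 + ((2*(-9) - 1)*5)*14)/(450731 - 412335) = (148996 + ((-18 - 1)*5)*14)/38396 = (148996 - 19*5*14)*(1/38396) = (148996 - 95*14)*(1/38396) = (148996 - 1330)*(1/38396) = 147666*(1/38396) = 73833/19198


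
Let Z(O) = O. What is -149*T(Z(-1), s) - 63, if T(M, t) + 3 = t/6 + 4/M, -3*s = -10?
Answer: 8075/9 ≈ 897.22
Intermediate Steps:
s = 10/3 (s = -1/3*(-10) = 10/3 ≈ 3.3333)
T(M, t) = -3 + 4/M + t/6 (T(M, t) = -3 + (t/6 + 4/M) = -3 + (4/M + t/6) = -3 + 4/M + t/6)
-149*T(Z(-1), s) - 63 = -149*(-3 + 4/(-1) + (1/6)*(10/3)) - 63 = -149*(-3 + 4*(-1) + 5/9) - 63 = -149*(-3 - 4 + 5/9) - 63 = -149*(-58/9) - 63 = 8642/9 - 63 = 8075/9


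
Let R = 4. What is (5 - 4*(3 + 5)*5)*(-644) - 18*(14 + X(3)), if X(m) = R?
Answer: 99496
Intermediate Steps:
X(m) = 4
(5 - 4*(3 + 5)*5)*(-644) - 18*(14 + X(3)) = (5 - 4*(3 + 5)*5)*(-644) - 18*(14 + 4) = (5 - 32*5)*(-644) - 18*18 = (5 - 4*40)*(-644) - 324 = (5 - 160)*(-644) - 324 = -155*(-644) - 324 = 99820 - 324 = 99496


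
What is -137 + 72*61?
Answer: 4255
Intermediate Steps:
-137 + 72*61 = -137 + 4392 = 4255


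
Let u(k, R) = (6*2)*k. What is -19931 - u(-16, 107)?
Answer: -19739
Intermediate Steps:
u(k, R) = 12*k
-19931 - u(-16, 107) = -19931 - 12*(-16) = -19931 - 1*(-192) = -19931 + 192 = -19739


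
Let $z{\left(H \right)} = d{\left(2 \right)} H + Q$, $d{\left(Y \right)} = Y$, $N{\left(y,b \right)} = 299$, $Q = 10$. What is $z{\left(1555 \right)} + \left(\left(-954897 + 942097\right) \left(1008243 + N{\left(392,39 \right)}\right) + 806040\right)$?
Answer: $-12908528440$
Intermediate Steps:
$z{\left(H \right)} = 10 + 2 H$ ($z{\left(H \right)} = 2 H + 10 = 10 + 2 H$)
$z{\left(1555 \right)} + \left(\left(-954897 + 942097\right) \left(1008243 + N{\left(392,39 \right)}\right) + 806040\right) = \left(10 + 2 \cdot 1555\right) + \left(\left(-954897 + 942097\right) \left(1008243 + 299\right) + 806040\right) = \left(10 + 3110\right) + \left(\left(-12800\right) 1008542 + 806040\right) = 3120 + \left(-12909337600 + 806040\right) = 3120 - 12908531560 = -12908528440$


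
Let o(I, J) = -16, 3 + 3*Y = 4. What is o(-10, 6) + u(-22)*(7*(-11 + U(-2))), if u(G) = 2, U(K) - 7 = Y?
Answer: -202/3 ≈ -67.333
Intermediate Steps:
Y = ⅓ (Y = -1 + (⅓)*4 = -1 + 4/3 = ⅓ ≈ 0.33333)
U(K) = 22/3 (U(K) = 7 + ⅓ = 22/3)
o(-10, 6) + u(-22)*(7*(-11 + U(-2))) = -16 + 2*(7*(-11 + 22/3)) = -16 + 2*(7*(-11/3)) = -16 + 2*(-77/3) = -16 - 154/3 = -202/3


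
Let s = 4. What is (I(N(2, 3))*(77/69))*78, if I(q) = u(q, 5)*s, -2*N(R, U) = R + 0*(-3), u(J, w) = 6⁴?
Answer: 10378368/23 ≈ 4.5123e+5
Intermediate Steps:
u(J, w) = 1296
N(R, U) = -R/2 (N(R, U) = -(R + 0*(-3))/2 = -(R + 0)/2 = -R/2)
I(q) = 5184 (I(q) = 1296*4 = 5184)
(I(N(2, 3))*(77/69))*78 = (5184*(77/69))*78 = (133056/23)*78 = 10378368/23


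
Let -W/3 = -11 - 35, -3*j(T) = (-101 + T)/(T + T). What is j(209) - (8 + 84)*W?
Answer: -2653482/209 ≈ -12696.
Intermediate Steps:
j(T) = -(-101 + T)/(6*T) (j(T) = -(-101 + T)/(3*(T + T)) = -(-101 + T)/(3*(2*T)) = -(-101 + T)*1/(2*T)/3 = -(-101 + T)/(6*T))
W = 138 (W = -3*(-11 - 35) = -3*(-46) = 138)
j(209) - (8 + 84)*W = (⅙)*(101 - 1*209)/209 - (8 + 84)*138 = (⅙)*(1/209)*(101 - 209) - 92*138 = (⅙)*(1/209)*(-108) - 1*12696 = -18/209 - 12696 = -2653482/209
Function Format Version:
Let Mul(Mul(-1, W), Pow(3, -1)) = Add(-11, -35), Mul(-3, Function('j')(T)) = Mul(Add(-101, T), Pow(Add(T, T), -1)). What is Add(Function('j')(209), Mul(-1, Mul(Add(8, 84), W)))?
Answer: Rational(-2653482, 209) ≈ -12696.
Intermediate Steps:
Function('j')(T) = Mul(Rational(-1, 6), Pow(T, -1), Add(-101, T)) (Function('j')(T) = Mul(Rational(-1, 3), Mul(Add(-101, T), Pow(Add(T, T), -1))) = Mul(Rational(-1, 3), Mul(Add(-101, T), Pow(Mul(2, T), -1))) = Mul(Rational(-1, 3), Mul(Add(-101, T), Mul(Rational(1, 2), Pow(T, -1)))) = Mul(Rational(-1, 3), Mul(Rational(1, 2), Pow(T, -1), Add(-101, T))) = Mul(Rational(-1, 6), Pow(T, -1), Add(-101, T)))
W = 138 (W = Mul(-3, Add(-11, -35)) = Mul(-3, -46) = 138)
Add(Function('j')(209), Mul(-1, Mul(Add(8, 84), W))) = Add(Mul(Rational(1, 6), Pow(209, -1), Add(101, Mul(-1, 209))), Mul(-1, Mul(Add(8, 84), 138))) = Add(Mul(Rational(1, 6), Rational(1, 209), Add(101, -209)), Mul(-1, Mul(92, 138))) = Add(Mul(Rational(1, 6), Rational(1, 209), -108), Mul(-1, 12696)) = Add(Rational(-18, 209), -12696) = Rational(-2653482, 209)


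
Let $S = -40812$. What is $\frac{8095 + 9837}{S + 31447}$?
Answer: $- \frac{17932}{9365} \approx -1.9148$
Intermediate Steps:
$\frac{8095 + 9837}{S + 31447} = \frac{8095 + 9837}{-40812 + 31447} = \frac{17932}{-9365} = 17932 \left(- \frac{1}{9365}\right) = - \frac{17932}{9365}$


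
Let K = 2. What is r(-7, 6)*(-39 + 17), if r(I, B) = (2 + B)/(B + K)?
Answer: -22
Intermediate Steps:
r(I, B) = 1 (r(I, B) = (2 + B)/(B + 2) = (2 + B)/(2 + B) = 1)
r(-7, 6)*(-39 + 17) = 1*(-39 + 17) = 1*(-22) = -22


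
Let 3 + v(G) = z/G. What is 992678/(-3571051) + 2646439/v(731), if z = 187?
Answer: -406374568543731/421384018 ≈ -9.6438e+5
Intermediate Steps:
v(G) = -3 + 187/G
992678/(-3571051) + 2646439/v(731) = 992678/(-3571051) + 2646439/(-3 + 187/731) = 992678*(-1/3571051) + 2646439/(-3 + 187*(1/731)) = -992678/3571051 + 2646439/(-3 + 11/43) = -992678/3571051 + 2646439/(-118/43) = -992678/3571051 + 2646439*(-43/118) = -992678/3571051 - 113796877/118 = -406374568543731/421384018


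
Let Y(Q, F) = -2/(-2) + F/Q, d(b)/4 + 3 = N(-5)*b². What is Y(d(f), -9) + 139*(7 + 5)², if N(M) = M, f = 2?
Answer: 1841573/92 ≈ 20017.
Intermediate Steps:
d(b) = -12 - 20*b² (d(b) = -12 + 4*(-5*b²) = -12 - 20*b²)
Y(Q, F) = 1 + F/Q (Y(Q, F) = -2*(-½) + F/Q = 1 + F/Q)
Y(d(f), -9) + 139*(7 + 5)² = (-9 + (-12 - 20*2²))/(-12 - 20*2²) + 139*(7 + 5)² = (-9 + (-12 - 20*4))/(-12 - 20*4) + 139*12² = (-9 + (-12 - 80))/(-12 - 80) + 139*144 = (-9 - 92)/(-92) + 20016 = -1/92*(-101) + 20016 = 101/92 + 20016 = 1841573/92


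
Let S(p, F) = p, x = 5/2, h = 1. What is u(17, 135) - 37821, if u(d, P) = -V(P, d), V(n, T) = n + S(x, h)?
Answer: -75917/2 ≈ -37959.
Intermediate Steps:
x = 5/2 (x = 5*(½) = 5/2 ≈ 2.5000)
V(n, T) = 5/2 + n (V(n, T) = n + 5/2 = 5/2 + n)
u(d, P) = -5/2 - P (u(d, P) = -(5/2 + P) = -5/2 - P)
u(17, 135) - 37821 = (-5/2 - 1*135) - 37821 = (-5/2 - 135) - 37821 = -275/2 - 37821 = -75917/2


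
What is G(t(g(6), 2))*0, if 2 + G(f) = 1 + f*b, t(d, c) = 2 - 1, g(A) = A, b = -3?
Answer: 0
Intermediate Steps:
t(d, c) = 1
G(f) = -1 - 3*f (G(f) = -2 + (1 + f*(-3)) = -2 + (1 - 3*f) = -1 - 3*f)
G(t(g(6), 2))*0 = (-1 - 3*1)*0 = (-1 - 3)*0 = -4*0 = 0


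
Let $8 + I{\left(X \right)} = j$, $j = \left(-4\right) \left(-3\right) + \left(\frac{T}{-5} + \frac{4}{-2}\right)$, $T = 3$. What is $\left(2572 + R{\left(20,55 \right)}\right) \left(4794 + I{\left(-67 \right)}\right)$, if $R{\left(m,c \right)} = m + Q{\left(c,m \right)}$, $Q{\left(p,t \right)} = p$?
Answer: $\frac{63467119}{5} \approx 1.2693 \cdot 10^{7}$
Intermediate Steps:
$R{\left(m,c \right)} = c + m$ ($R{\left(m,c \right)} = m + c = c + m$)
$j = \frac{47}{5}$ ($j = \left(-4\right) \left(-3\right) + \left(\frac{3}{-5} + \frac{4}{-2}\right) = 12 + \left(3 \left(- \frac{1}{5}\right) + 4 \left(- \frac{1}{2}\right)\right) = 12 - \frac{13}{5} = \frac{47}{5} \approx 9.4$)
$I{\left(X \right)} = \frac{7}{5}$ ($I{\left(X \right)} = -8 + \frac{47}{5} = \frac{7}{5}$)
$\left(2572 + R{\left(20,55 \right)}\right) \left(4794 + I{\left(-67 \right)}\right) = \left(2572 + \left(55 + 20\right)\right) \left(4794 + \frac{7}{5}\right) = \left(2572 + 75\right) \frac{23977}{5} = 2647 \cdot \frac{23977}{5} = \frac{63467119}{5}$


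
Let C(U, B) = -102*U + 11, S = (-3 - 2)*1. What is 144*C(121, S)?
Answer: -1775664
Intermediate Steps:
S = -5 (S = -5*1 = -5)
C(U, B) = 11 - 102*U
144*C(121, S) = 144*(11 - 102*121) = 144*(11 - 12342) = 144*(-12331) = -1775664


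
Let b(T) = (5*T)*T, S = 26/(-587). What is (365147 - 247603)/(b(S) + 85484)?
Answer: 5062752317/3681892472 ≈ 1.3750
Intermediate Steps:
S = -26/587 (S = 26*(-1/587) = -26/587 ≈ -0.044293)
b(T) = 5*T²
(365147 - 247603)/(b(S) + 85484) = (365147 - 247603)/(5*(-26/587)² + 85484) = 117544/(5*(676/344569) + 85484) = 117544/(3380/344569 + 85484) = 117544/(29455139776/344569) = 117544*(344569/29455139776) = 5062752317/3681892472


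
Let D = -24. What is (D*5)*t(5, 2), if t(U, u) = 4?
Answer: -480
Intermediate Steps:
(D*5)*t(5, 2) = -24*5*4 = -120*4 = -480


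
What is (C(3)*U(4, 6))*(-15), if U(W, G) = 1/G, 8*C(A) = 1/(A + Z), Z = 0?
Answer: -5/48 ≈ -0.10417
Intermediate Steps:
C(A) = 1/(8*A) (C(A) = 1/(8*(A + 0)) = 1/(8*A))
(C(3)*U(4, 6))*(-15) = (((1/8)/3)/6)*(-15) = (((1/8)*(1/3))*(1/6))*(-15) = ((1/24)*(1/6))*(-15) = (1/144)*(-15) = -5/48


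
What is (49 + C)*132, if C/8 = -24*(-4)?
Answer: 107844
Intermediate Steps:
C = 768 (C = 8*(-24*(-4)) = 8*96 = 768)
(49 + C)*132 = (49 + 768)*132 = 817*132 = 107844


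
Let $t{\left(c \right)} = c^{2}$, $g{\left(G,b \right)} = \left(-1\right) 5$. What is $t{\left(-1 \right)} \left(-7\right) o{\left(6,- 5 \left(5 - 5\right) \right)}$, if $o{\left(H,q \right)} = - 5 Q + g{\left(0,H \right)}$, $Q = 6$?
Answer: $245$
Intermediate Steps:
$g{\left(G,b \right)} = -5$
$o{\left(H,q \right)} = -35$ ($o{\left(H,q \right)} = \left(-5\right) 6 - 5 = -30 - 5 = -35$)
$t{\left(-1 \right)} \left(-7\right) o{\left(6,- 5 \left(5 - 5\right) \right)} = \left(-1\right)^{2} \left(-7\right) \left(-35\right) = 1 \left(-7\right) \left(-35\right) = \left(-7\right) \left(-35\right) = 245$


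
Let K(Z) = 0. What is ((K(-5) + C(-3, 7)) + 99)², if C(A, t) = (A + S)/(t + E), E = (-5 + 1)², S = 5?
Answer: 5193841/529 ≈ 9818.2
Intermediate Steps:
E = 16 (E = (-4)² = 16)
C(A, t) = (5 + A)/(16 + t) (C(A, t) = (A + 5)/(t + 16) = (5 + A)/(16 + t))
((K(-5) + C(-3, 7)) + 99)² = ((0 + (5 - 3)/(16 + 7)) + 99)² = ((0 + 2/23) + 99)² = (2/23 + 99)² = (2279/23)² = 5193841/529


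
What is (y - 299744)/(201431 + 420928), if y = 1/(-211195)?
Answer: -7033826009/14604345445 ≈ -0.48163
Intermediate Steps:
y = -1/211195 ≈ -4.7350e-6
(y - 299744)/(201431 + 420928) = (-1/211195 - 299744)/(201431 + 420928) = -63304434081/211195/622359 = -63304434081/211195*1/622359 = -7033826009/14604345445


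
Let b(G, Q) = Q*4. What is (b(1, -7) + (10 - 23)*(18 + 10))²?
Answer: 153664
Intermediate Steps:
b(G, Q) = 4*Q
(b(1, -7) + (10 - 23)*(18 + 10))² = (4*(-7) + (10 - 23)*(18 + 10))² = (-28 - 13*28)² = (-28 - 364)² = (-392)² = 153664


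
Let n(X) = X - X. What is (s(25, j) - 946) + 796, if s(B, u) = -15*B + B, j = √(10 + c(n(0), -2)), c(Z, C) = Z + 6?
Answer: -500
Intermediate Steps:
n(X) = 0
c(Z, C) = 6 + Z
j = 4 (j = √(10 + (6 + 0)) = √(10 + 6) = √16 = 4)
s(B, u) = -14*B
(s(25, j) - 946) + 796 = (-14*25 - 946) + 796 = (-350 - 946) + 796 = -1296 + 796 = -500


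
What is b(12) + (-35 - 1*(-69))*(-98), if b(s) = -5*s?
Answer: -3392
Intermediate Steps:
b(12) + (-35 - 1*(-69))*(-98) = -5*12 + (-35 - 1*(-69))*(-98) = -60 + (-35 + 69)*(-98) = -60 + 34*(-98) = -60 - 3332 = -3392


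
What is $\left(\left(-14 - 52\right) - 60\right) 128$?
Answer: $-16128$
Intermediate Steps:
$\left(\left(-14 - 52\right) - 60\right) 128 = \left(-66 - 60\right) 128 = \left(-126\right) 128 = -16128$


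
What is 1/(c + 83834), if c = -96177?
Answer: -1/12343 ≈ -8.1018e-5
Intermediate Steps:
1/(c + 83834) = 1/(-96177 + 83834) = 1/(-12343) = -1/12343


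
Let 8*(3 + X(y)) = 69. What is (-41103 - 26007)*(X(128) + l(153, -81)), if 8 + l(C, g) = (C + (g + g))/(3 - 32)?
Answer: 16072845/116 ≈ 1.3856e+5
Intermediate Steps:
X(y) = 45/8 (X(y) = -3 + (⅛)*69 = -3 + 69/8 = 45/8)
l(C, g) = -8 - 2*g/29 - C/29 (l(C, g) = -8 + (C + (g + g))/(3 - 32) = -8 + (C + 2*g)/(-29) = -8 + (C + 2*g)*(-1/29) = -8 + (-2*g/29 - C/29) = -8 - 2*g/29 - C/29)
(-41103 - 26007)*(X(128) + l(153, -81)) = (-41103 - 26007)*(45/8 + (-8 - 2/29*(-81) - 1/29*153)) = -67110*(45/8 + (-8 + 162/29 - 153/29)) = -67110*(45/8 - 223/29) = -67110*(-479/232) = 16072845/116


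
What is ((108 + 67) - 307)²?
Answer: 17424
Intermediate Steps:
((108 + 67) - 307)² = (175 - 307)² = (-132)² = 17424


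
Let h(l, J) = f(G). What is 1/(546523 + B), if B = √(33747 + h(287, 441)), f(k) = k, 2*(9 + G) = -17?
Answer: 1093046/597374711599 - √134918/597374711599 ≈ 1.8291e-6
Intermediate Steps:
G = -35/2 (G = -9 + (½)*(-17) = -9 - 17/2 = -35/2 ≈ -17.500)
h(l, J) = -35/2
B = √134918/2 (B = √(33747 - 35/2) = √(67459/2) = √134918/2 ≈ 183.66)
1/(546523 + B) = 1/(546523 + √134918/2)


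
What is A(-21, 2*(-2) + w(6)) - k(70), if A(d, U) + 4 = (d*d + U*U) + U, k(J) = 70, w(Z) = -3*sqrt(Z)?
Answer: 433 + 21*sqrt(6) ≈ 484.44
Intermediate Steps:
A(d, U) = -4 + U + U**2 + d**2 (A(d, U) = -4 + ((d*d + U*U) + U) = -4 + ((d**2 + U**2) + U) = -4 + ((U**2 + d**2) + U) = -4 + (U + U**2 + d**2) = -4 + U + U**2 + d**2)
A(-21, 2*(-2) + w(6)) - k(70) = (-4 + (2*(-2) - 3*sqrt(6)) + (2*(-2) - 3*sqrt(6))**2 + (-21)**2) - 1*70 = (-4 + (-4 - 3*sqrt(6)) + (-4 - 3*sqrt(6))**2 + 441) - 70 = (433 + (-4 - 3*sqrt(6))**2 - 3*sqrt(6)) - 70 = 363 + (-4 - 3*sqrt(6))**2 - 3*sqrt(6)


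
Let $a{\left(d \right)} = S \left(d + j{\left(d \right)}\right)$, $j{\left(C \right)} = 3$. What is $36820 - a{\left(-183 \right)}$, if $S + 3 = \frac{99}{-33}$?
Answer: $35740$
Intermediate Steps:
$S = -6$ ($S = -3 + \frac{99}{-33} = -3 + 99 \left(- \frac{1}{33}\right) = -3 - 3 = -6$)
$a{\left(d \right)} = -18 - 6 d$ ($a{\left(d \right)} = - 6 \left(d + 3\right) = - 6 \left(3 + d\right) = -18 - 6 d$)
$36820 - a{\left(-183 \right)} = 36820 - \left(-18 - -1098\right) = 36820 - \left(-18 + 1098\right) = 36820 - 1080 = 35740$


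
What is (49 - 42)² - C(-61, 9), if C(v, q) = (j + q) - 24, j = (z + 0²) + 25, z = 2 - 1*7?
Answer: 44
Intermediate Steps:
z = -5 (z = 2 - 7 = -5)
j = 20 (j = (-5 + 0²) + 25 = (-5 + 0) + 25 = -5 + 25 = 20)
C(v, q) = -4 + q (C(v, q) = (20 + q) - 24 = -4 + q)
(49 - 42)² - C(-61, 9) = (49 - 42)² - (-4 + 9) = 7² - 1*5 = 49 - 5 = 44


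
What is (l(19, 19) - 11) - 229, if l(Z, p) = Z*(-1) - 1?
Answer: -260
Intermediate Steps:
l(Z, p) = -1 - Z (l(Z, p) = -Z - 1 = -1 - Z)
(l(19, 19) - 11) - 229 = ((-1 - 1*19) - 11) - 229 = ((-1 - 19) - 11) - 229 = (-20 - 11) - 229 = -31 - 229 = -260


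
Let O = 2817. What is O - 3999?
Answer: -1182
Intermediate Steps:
O - 3999 = 2817 - 3999 = -1182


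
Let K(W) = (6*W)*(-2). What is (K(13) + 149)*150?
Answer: -1050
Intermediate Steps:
K(W) = -12*W
(K(13) + 149)*150 = (-12*13 + 149)*150 = (-156 + 149)*150 = -7*150 = -1050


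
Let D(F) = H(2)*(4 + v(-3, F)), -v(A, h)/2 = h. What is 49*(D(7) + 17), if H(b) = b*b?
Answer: -1127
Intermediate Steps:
v(A, h) = -2*h
H(b) = b²
D(F) = 16 - 8*F (D(F) = 2²*(4 - 2*F) = 4*(4 - 2*F) = 16 - 8*F)
49*(D(7) + 17) = 49*((16 - 8*7) + 17) = 49*((16 - 56) + 17) = 49*(-40 + 17) = 49*(-23) = -1127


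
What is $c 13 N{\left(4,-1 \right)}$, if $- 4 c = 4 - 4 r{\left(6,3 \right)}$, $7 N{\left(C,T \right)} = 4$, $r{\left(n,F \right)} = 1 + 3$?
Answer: $\frac{156}{7} \approx 22.286$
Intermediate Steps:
$r{\left(n,F \right)} = 4$
$N{\left(C,T \right)} = \frac{4}{7}$ ($N{\left(C,T \right)} = \frac{1}{7} \cdot 4 = \frac{4}{7}$)
$c = 3$ ($c = - \frac{4 - 16}{4} = \left(- \frac{1}{4}\right) \left(-12\right) = 3$)
$c 13 N{\left(4,-1 \right)} = 3 \cdot 13 \cdot \frac{4}{7} = 39 \cdot \frac{4}{7} = \frac{156}{7}$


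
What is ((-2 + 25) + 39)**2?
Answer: 3844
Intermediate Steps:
((-2 + 25) + 39)**2 = (23 + 39)**2 = 62**2 = 3844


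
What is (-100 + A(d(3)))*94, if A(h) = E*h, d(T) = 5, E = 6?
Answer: -6580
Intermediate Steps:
A(h) = 6*h
(-100 + A(d(3)))*94 = (-100 + 6*5)*94 = (-100 + 30)*94 = -70*94 = -6580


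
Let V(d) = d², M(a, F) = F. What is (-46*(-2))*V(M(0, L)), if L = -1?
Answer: 92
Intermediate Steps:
(-46*(-2))*V(M(0, L)) = -46*(-2)*(-1)² = 92*1 = 92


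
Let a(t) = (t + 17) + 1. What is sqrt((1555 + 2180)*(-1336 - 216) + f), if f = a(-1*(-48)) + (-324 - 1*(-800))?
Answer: I*sqrt(5796178) ≈ 2407.5*I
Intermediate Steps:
a(t) = 18 + t (a(t) = (17 + t) + 1 = 18 + t)
f = 542 (f = (18 - 1*(-48)) + (-324 - 1*(-800)) = (18 + 48) + (-324 + 800) = 66 + 476 = 542)
sqrt((1555 + 2180)*(-1336 - 216) + f) = sqrt((1555 + 2180)*(-1336 - 216) + 542) = sqrt(3735*(-1552) + 542) = sqrt(-5796720 + 542) = sqrt(-5796178) = I*sqrt(5796178)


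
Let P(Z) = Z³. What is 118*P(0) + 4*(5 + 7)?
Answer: 48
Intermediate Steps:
118*P(0) + 4*(5 + 7) = 118*0³ + 4*(5 + 7) = 118*0 + 4*12 = 0 + 48 = 48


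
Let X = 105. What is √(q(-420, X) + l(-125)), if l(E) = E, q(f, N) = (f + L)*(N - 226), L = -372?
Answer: √95707 ≈ 309.37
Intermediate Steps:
q(f, N) = (-372 + f)*(-226 + N) (q(f, N) = (f - 372)*(N - 226) = (-372 + f)*(-226 + N))
√(q(-420, X) + l(-125)) = √((84072 - 372*105 - 226*(-420) + 105*(-420)) - 125) = √((84072 - 39060 + 94920 - 44100) - 125) = √(95832 - 125) = √95707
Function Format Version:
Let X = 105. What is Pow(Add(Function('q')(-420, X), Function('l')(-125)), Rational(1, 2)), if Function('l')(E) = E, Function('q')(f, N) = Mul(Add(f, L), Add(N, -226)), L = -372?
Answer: Pow(95707, Rational(1, 2)) ≈ 309.37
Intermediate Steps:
Function('q')(f, N) = Mul(Add(-372, f), Add(-226, N)) (Function('q')(f, N) = Mul(Add(f, -372), Add(N, -226)) = Mul(Add(-372, f), Add(-226, N)))
Pow(Add(Function('q')(-420, X), Function('l')(-125)), Rational(1, 2)) = Pow(Add(Add(84072, Mul(-372, 105), Mul(-226, -420), Mul(105, -420)), -125), Rational(1, 2)) = Pow(Add(Add(84072, -39060, 94920, -44100), -125), Rational(1, 2)) = Pow(Add(95832, -125), Rational(1, 2)) = Pow(95707, Rational(1, 2))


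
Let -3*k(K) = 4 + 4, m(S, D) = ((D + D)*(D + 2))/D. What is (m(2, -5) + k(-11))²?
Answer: 676/9 ≈ 75.111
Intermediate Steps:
m(S, D) = 4 + 2*D (m(S, D) = ((2*D)*(2 + D))/D = (2*D*(2 + D))/D = 4 + 2*D)
k(K) = -8/3 (k(K) = -(4 + 4)/3 = -⅓*8 = -8/3)
(m(2, -5) + k(-11))² = ((4 + 2*(-5)) - 8/3)² = ((4 - 10) - 8/3)² = (-6 - 8/3)² = (-26/3)² = 676/9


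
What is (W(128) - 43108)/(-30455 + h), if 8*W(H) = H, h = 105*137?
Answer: 21546/8035 ≈ 2.6815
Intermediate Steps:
h = 14385
W(H) = H/8
(W(128) - 43108)/(-30455 + h) = ((1/8)*128 - 43108)/(-30455 + 14385) = (16 - 43108)/(-16070) = -43092*(-1/16070) = 21546/8035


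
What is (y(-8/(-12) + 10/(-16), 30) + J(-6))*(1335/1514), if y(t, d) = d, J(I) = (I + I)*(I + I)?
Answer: 116145/757 ≈ 153.43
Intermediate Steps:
J(I) = 4*I**2 (J(I) = (2*I)*(2*I) = 4*I**2)
(y(-8/(-12) + 10/(-16), 30) + J(-6))*(1335/1514) = (30 + 4*(-6)**2)*(1335/1514) = (30 + 4*36)*(1335*(1/1514)) = (30 + 144)*(1335/1514) = 174*(1335/1514) = 116145/757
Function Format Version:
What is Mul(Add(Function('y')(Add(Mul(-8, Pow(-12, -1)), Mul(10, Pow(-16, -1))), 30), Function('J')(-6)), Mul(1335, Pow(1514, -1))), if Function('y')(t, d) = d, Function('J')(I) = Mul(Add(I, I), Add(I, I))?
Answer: Rational(116145, 757) ≈ 153.43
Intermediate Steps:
Function('J')(I) = Mul(4, Pow(I, 2)) (Function('J')(I) = Mul(Mul(2, I), Mul(2, I)) = Mul(4, Pow(I, 2)))
Mul(Add(Function('y')(Add(Mul(-8, Pow(-12, -1)), Mul(10, Pow(-16, -1))), 30), Function('J')(-6)), Mul(1335, Pow(1514, -1))) = Mul(Add(30, Mul(4, Pow(-6, 2))), Mul(1335, Pow(1514, -1))) = Mul(Add(30, Mul(4, 36)), Mul(1335, Rational(1, 1514))) = Mul(Add(30, 144), Rational(1335, 1514)) = Mul(174, Rational(1335, 1514)) = Rational(116145, 757)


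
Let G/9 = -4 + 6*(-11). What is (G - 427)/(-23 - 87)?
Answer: 1057/110 ≈ 9.6091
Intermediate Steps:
G = -630 (G = 9*(-4 + 6*(-11)) = 9*(-4 - 66) = 9*(-70) = -630)
(G - 427)/(-23 - 87) = (-630 - 427)/(-23 - 87) = -1057/(-110) = -1057*(-1/110) = 1057/110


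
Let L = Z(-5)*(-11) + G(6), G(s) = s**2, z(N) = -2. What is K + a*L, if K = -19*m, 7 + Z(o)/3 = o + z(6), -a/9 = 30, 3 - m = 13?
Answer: -134270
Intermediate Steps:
m = -10 (m = 3 - 1*13 = 3 - 13 = -10)
a = -270 (a = -9*30 = -270)
Z(o) = -27 + 3*o (Z(o) = -21 + 3*(o - 2) = -21 + 3*(-2 + o) = -21 + (-6 + 3*o) = -27 + 3*o)
K = 190 (K = -19*(-10) = 190)
L = 498 (L = (-27 + 3*(-5))*(-11) + 6**2 = (-27 - 15)*(-11) + 36 = -42*(-11) + 36 = 462 + 36 = 498)
K + a*L = 190 - 270*498 = 190 - 134460 = -134270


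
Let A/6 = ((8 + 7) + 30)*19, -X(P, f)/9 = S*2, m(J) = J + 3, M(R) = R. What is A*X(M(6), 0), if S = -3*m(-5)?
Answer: -554040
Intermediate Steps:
m(J) = 3 + J
S = 6 (S = -3*(3 - 5) = -3*(-2) = 6)
X(P, f) = -108 (X(P, f) = -54*2 = -9*12 = -108)
A = 5130 (A = 6*(((8 + 7) + 30)*19) = 6*((15 + 30)*19) = 6*(45*19) = 6*855 = 5130)
A*X(M(6), 0) = 5130*(-108) = -554040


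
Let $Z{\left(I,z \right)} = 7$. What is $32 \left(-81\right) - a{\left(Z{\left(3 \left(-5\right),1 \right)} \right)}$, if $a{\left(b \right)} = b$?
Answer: $-2599$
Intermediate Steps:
$32 \left(-81\right) - a{\left(Z{\left(3 \left(-5\right),1 \right)} \right)} = 32 \left(-81\right) - 7 = -2592 - 7 = -2599$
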